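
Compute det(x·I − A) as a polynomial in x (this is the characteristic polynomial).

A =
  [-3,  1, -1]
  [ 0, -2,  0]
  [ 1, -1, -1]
x^3 + 6*x^2 + 12*x + 8

Expanding det(x·I − A) (e.g. by cofactor expansion or by noting that A is similar to its Jordan form J, which has the same characteristic polynomial as A) gives
  χ_A(x) = x^3 + 6*x^2 + 12*x + 8
which factors as (x + 2)^3. The eigenvalues (with algebraic multiplicities) are λ = -2 with multiplicity 3.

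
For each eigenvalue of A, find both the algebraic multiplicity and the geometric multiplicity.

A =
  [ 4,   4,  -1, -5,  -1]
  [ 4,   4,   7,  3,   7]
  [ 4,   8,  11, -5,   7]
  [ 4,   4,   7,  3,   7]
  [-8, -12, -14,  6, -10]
λ = 0: alg = 2, geom = 2; λ = 4: alg = 3, geom = 2

Step 1 — factor the characteristic polynomial to read off the algebraic multiplicities:
  χ_A(x) = x^2*(x - 4)^3

Step 2 — compute geometric multiplicities via the rank-nullity identity g(λ) = n − rank(A − λI):
  rank(A − (0)·I) = 3, so dim ker(A − (0)·I) = n − 3 = 2
  rank(A − (4)·I) = 3, so dim ker(A − (4)·I) = n − 3 = 2

Summary:
  λ = 0: algebraic multiplicity = 2, geometric multiplicity = 2
  λ = 4: algebraic multiplicity = 3, geometric multiplicity = 2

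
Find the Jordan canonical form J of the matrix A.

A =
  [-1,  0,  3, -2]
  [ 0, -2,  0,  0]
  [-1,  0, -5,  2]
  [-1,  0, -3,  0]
J_2(-2) ⊕ J_1(-2) ⊕ J_1(-2)

The characteristic polynomial is
  det(x·I − A) = x^4 + 8*x^3 + 24*x^2 + 32*x + 16 = (x + 2)^4

Eigenvalues and multiplicities (the geometric multiplicity of λ is n − rank(A − λI), which equals the number of Jordan blocks for λ):
  λ = -2: algebraic multiplicity = 4, geometric multiplicity = 3

Determining the block sizes for each eigenvalue:
  λ = -2: 3 blocks summing to 4 forces exactly one block of size 2 and the rest size 1 → block sizes [2, 1, 1]

Assembling the blocks gives a Jordan form
J =
  [-2,  1,  0,  0]
  [ 0, -2,  0,  0]
  [ 0,  0, -2,  0]
  [ 0,  0,  0, -2]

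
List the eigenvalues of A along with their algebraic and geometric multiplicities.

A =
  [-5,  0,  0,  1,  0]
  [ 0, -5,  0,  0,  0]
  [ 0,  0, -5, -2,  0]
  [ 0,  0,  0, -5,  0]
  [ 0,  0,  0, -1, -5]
λ = -5: alg = 5, geom = 4

Step 1 — factor the characteristic polynomial to read off the algebraic multiplicities:
  χ_A(x) = (x + 5)^5

Step 2 — compute geometric multiplicities via the rank-nullity identity g(λ) = n − rank(A − λI):
  rank(A − (-5)·I) = 1, so dim ker(A − (-5)·I) = n − 1 = 4

Summary:
  λ = -5: algebraic multiplicity = 5, geometric multiplicity = 4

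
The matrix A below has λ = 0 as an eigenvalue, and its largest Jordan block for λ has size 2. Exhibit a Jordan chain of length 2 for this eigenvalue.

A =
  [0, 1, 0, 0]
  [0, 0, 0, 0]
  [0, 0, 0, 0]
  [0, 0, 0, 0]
A Jordan chain for λ = 0 of length 2:
v_1 = (1, 0, 0, 0)ᵀ
v_2 = (0, 1, 0, 0)ᵀ

Let N = A − (0)·I. We want v_2 with N^2 v_2 = 0 but N^1 v_2 ≠ 0; then v_{j-1} := N · v_j for j = 2, …, 2.

Pick v_2 = (0, 1, 0, 0)ᵀ.
Then v_1 = N · v_2 = (1, 0, 0, 0)ᵀ.

Sanity check: (A − (0)·I) v_1 = (0, 0, 0, 0)ᵀ = 0. ✓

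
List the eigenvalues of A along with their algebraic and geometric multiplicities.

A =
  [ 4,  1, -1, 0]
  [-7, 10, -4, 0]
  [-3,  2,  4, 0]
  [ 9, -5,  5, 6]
λ = 6: alg = 4, geom = 2

Step 1 — factor the characteristic polynomial to read off the algebraic multiplicities:
  χ_A(x) = (x - 6)^4

Step 2 — compute geometric multiplicities via the rank-nullity identity g(λ) = n − rank(A − λI):
  rank(A − (6)·I) = 2, so dim ker(A − (6)·I) = n − 2 = 2

Summary:
  λ = 6: algebraic multiplicity = 4, geometric multiplicity = 2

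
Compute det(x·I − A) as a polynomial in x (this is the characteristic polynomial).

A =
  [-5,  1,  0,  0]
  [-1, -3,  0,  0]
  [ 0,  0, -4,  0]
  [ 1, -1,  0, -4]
x^4 + 16*x^3 + 96*x^2 + 256*x + 256

Expanding det(x·I − A) (e.g. by cofactor expansion or by noting that A is similar to its Jordan form J, which has the same characteristic polynomial as A) gives
  χ_A(x) = x^4 + 16*x^3 + 96*x^2 + 256*x + 256
which factors as (x + 4)^4. The eigenvalues (with algebraic multiplicities) are λ = -4 with multiplicity 4.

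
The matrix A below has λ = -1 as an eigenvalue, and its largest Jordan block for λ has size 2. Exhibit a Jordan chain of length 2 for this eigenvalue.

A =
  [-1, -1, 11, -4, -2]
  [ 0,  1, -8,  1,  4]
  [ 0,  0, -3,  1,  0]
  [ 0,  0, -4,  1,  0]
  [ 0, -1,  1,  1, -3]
A Jordan chain for λ = -1 of length 2:
v_1 = (-1, 2, 0, 0, -1)ᵀ
v_2 = (0, 1, 0, 0, 0)ᵀ

Let N = A − (-1)·I. We want v_2 with N^2 v_2 = 0 but N^1 v_2 ≠ 0; then v_{j-1} := N · v_j for j = 2, …, 2.

Pick v_2 = (0, 1, 0, 0, 0)ᵀ.
Then v_1 = N · v_2 = (-1, 2, 0, 0, -1)ᵀ.

Sanity check: (A − (-1)·I) v_1 = (0, 0, 0, 0, 0)ᵀ = 0. ✓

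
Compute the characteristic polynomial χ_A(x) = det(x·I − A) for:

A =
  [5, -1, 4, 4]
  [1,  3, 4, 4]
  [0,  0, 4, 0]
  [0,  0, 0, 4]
x^4 - 16*x^3 + 96*x^2 - 256*x + 256

Expanding det(x·I − A) (e.g. by cofactor expansion or by noting that A is similar to its Jordan form J, which has the same characteristic polynomial as A) gives
  χ_A(x) = x^4 - 16*x^3 + 96*x^2 - 256*x + 256
which factors as (x - 4)^4. The eigenvalues (with algebraic multiplicities) are λ = 4 with multiplicity 4.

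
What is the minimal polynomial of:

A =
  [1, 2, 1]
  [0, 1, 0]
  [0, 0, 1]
x^2 - 2*x + 1

The characteristic polynomial is χ_A(x) = (x - 1)^3, so the eigenvalues are known. The minimal polynomial is
  m_A(x) = Π_λ (x − λ)^{k_λ}
where k_λ is the size of the *largest* Jordan block for λ (equivalently, the smallest k with (A − λI)^k v = 0 for every generalised eigenvector v of λ).

  λ = 1: largest Jordan block has size 2, contributing (x − 1)^2

So m_A(x) = (x - 1)^2 = x^2 - 2*x + 1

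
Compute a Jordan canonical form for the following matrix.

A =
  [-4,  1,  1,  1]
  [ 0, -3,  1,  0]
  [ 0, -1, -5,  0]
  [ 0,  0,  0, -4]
J_2(-4) ⊕ J_2(-4)

The characteristic polynomial is
  det(x·I − A) = x^4 + 16*x^3 + 96*x^2 + 256*x + 256 = (x + 4)^4

Eigenvalues and multiplicities (the geometric multiplicity of λ is n − rank(A − λI), which equals the number of Jordan blocks for λ):
  λ = -4: algebraic multiplicity = 4, geometric multiplicity = 2

Determining the block sizes for each eigenvalue:
  λ = -4: with am = 4 and gm = 2, the partition is not yet determined (e.g. several partitions of 4 into 2 parts exist). Let N = A − (-4)·I. Computing rank(N^1) = 2, rank(N^2) = 0; the number of blocks of size ≥ j is rank(N^{j−1}) − rank(N^j), giving [2, 2]. So we have 2 block(s) of size 2 → block sizes [2, 2]

Assembling the blocks gives a Jordan form
J =
  [-4,  1,  0,  0]
  [ 0, -4,  0,  0]
  [ 0,  0, -4,  1]
  [ 0,  0,  0, -4]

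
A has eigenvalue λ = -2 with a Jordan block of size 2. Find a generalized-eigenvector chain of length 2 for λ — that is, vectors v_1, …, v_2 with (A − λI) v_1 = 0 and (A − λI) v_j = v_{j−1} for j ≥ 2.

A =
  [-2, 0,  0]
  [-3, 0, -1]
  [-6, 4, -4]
A Jordan chain for λ = -2 of length 2:
v_1 = (0, -3, -6)ᵀ
v_2 = (1, 0, 0)ᵀ

Let N = A − (-2)·I. We want v_2 with N^2 v_2 = 0 but N^1 v_2 ≠ 0; then v_{j-1} := N · v_j for j = 2, …, 2.

Pick v_2 = (1, 0, 0)ᵀ.
Then v_1 = N · v_2 = (0, -3, -6)ᵀ.

Sanity check: (A − (-2)·I) v_1 = (0, 0, 0)ᵀ = 0. ✓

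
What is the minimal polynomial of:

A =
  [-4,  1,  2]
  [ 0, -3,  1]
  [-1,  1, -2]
x^3 + 9*x^2 + 27*x + 27

The characteristic polynomial is χ_A(x) = (x + 3)^3, so the eigenvalues are known. The minimal polynomial is
  m_A(x) = Π_λ (x − λ)^{k_λ}
where k_λ is the size of the *largest* Jordan block for λ (equivalently, the smallest k with (A − λI)^k v = 0 for every generalised eigenvector v of λ).

  λ = -3: largest Jordan block has size 3, contributing (x + 3)^3

So m_A(x) = (x + 3)^3 = x^3 + 9*x^2 + 27*x + 27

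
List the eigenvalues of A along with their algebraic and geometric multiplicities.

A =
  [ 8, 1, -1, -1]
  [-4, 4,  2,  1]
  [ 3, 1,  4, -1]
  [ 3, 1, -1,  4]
λ = 5: alg = 4, geom = 2

Step 1 — factor the characteristic polynomial to read off the algebraic multiplicities:
  χ_A(x) = (x - 5)^4

Step 2 — compute geometric multiplicities via the rank-nullity identity g(λ) = n − rank(A − λI):
  rank(A − (5)·I) = 2, so dim ker(A − (5)·I) = n − 2 = 2

Summary:
  λ = 5: algebraic multiplicity = 4, geometric multiplicity = 2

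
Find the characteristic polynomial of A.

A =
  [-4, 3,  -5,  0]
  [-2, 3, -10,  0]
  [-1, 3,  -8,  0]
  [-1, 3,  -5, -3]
x^4 + 12*x^3 + 54*x^2 + 108*x + 81

Expanding det(x·I − A) (e.g. by cofactor expansion or by noting that A is similar to its Jordan form J, which has the same characteristic polynomial as A) gives
  χ_A(x) = x^4 + 12*x^3 + 54*x^2 + 108*x + 81
which factors as (x + 3)^4. The eigenvalues (with algebraic multiplicities) are λ = -3 with multiplicity 4.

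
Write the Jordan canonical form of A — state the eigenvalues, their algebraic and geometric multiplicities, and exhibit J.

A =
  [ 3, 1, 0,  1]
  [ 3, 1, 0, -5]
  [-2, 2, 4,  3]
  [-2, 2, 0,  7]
J_1(3) ⊕ J_2(4) ⊕ J_1(4)

The characteristic polynomial is
  det(x·I − A) = x^4 - 15*x^3 + 84*x^2 - 208*x + 192 = (x - 4)^3*(x - 3)

Eigenvalues and multiplicities (the geometric multiplicity of λ is n − rank(A − λI), which equals the number of Jordan blocks for λ):
  λ = 3: algebraic multiplicity = 1, geometric multiplicity = 1
  λ = 4: algebraic multiplicity = 3, geometric multiplicity = 2

Determining the block sizes for each eigenvalue:
  λ = 3: one block (gm = 1), so the single block has size am = 1 → block sizes [1]
  λ = 4: 2 blocks summing to 3 forces exactly one block of size 2 and the rest size 1 → block sizes [2, 1]

Assembling the blocks gives a Jordan form
J =
  [3, 0, 0, 0]
  [0, 4, 1, 0]
  [0, 0, 4, 0]
  [0, 0, 0, 4]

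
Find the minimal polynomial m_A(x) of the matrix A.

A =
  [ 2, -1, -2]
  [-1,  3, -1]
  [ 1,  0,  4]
x^3 - 9*x^2 + 27*x - 27

The characteristic polynomial is χ_A(x) = (x - 3)^3, so the eigenvalues are known. The minimal polynomial is
  m_A(x) = Π_λ (x − λ)^{k_λ}
where k_λ is the size of the *largest* Jordan block for λ (equivalently, the smallest k with (A − λI)^k v = 0 for every generalised eigenvector v of λ).

  λ = 3: largest Jordan block has size 3, contributing (x − 3)^3

So m_A(x) = (x - 3)^3 = x^3 - 9*x^2 + 27*x - 27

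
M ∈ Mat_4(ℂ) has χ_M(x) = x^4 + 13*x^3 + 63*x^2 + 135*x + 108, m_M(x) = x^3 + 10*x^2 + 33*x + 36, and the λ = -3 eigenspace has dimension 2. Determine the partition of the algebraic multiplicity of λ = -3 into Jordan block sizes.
Block sizes for λ = -3: [2, 1]

Step 1 — from the characteristic polynomial, algebraic multiplicity of λ = -3 is 3. From dim ker(M − (-3)·I) = 2, there are exactly 2 Jordan blocks for λ = -3.
Step 2 — from the minimal polynomial, the factor (x + 3)^2 tells us the largest block for λ = -3 has size 2.
Step 3 — with total size 3, 2 blocks, and largest block 2, the block sizes (in nonincreasing order) are [2, 1].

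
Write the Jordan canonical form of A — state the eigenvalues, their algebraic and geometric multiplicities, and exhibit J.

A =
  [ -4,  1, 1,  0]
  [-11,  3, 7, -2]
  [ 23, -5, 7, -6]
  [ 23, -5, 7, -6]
J_3(0) ⊕ J_1(0)

The characteristic polynomial is
  det(x·I − A) = x^4

Eigenvalues and multiplicities (the geometric multiplicity of λ is n − rank(A − λI), which equals the number of Jordan blocks for λ):
  λ = 0: algebraic multiplicity = 4, geometric multiplicity = 2

Determining the block sizes for each eigenvalue:
  λ = 0: with am = 4 and gm = 2, the partition is not yet determined (e.g. several partitions of 4 into 2 parts exist). Let N = A − (0)·I. Computing rank(N^1) = 2, rank(N^2) = 1, rank(N^3) = 0; the number of blocks of size ≥ j is rank(N^{j−1}) − rank(N^j), giving [2, 1, 1]. So we have 1 block(s) of size 3, 1 block(s) of size 1 → block sizes [3, 1]

Assembling the blocks gives a Jordan form
J =
  [0, 1, 0, 0]
  [0, 0, 1, 0]
  [0, 0, 0, 0]
  [0, 0, 0, 0]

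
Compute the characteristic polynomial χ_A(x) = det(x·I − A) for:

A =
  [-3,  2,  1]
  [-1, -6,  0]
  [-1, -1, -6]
x^3 + 15*x^2 + 75*x + 125

Expanding det(x·I − A) (e.g. by cofactor expansion or by noting that A is similar to its Jordan form J, which has the same characteristic polynomial as A) gives
  χ_A(x) = x^3 + 15*x^2 + 75*x + 125
which factors as (x + 5)^3. The eigenvalues (with algebraic multiplicities) are λ = -5 with multiplicity 3.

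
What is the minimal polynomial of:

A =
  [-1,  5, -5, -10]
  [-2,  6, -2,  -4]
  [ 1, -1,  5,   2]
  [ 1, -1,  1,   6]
x^2 - 8*x + 16

The characteristic polynomial is χ_A(x) = (x - 4)^4, so the eigenvalues are known. The minimal polynomial is
  m_A(x) = Π_λ (x − λ)^{k_λ}
where k_λ is the size of the *largest* Jordan block for λ (equivalently, the smallest k with (A − λI)^k v = 0 for every generalised eigenvector v of λ).

  λ = 4: largest Jordan block has size 2, contributing (x − 4)^2

So m_A(x) = (x - 4)^2 = x^2 - 8*x + 16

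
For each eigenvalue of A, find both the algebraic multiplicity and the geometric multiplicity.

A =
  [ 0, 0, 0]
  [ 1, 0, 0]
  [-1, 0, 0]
λ = 0: alg = 3, geom = 2

Step 1 — factor the characteristic polynomial to read off the algebraic multiplicities:
  χ_A(x) = x^3

Step 2 — compute geometric multiplicities via the rank-nullity identity g(λ) = n − rank(A − λI):
  rank(A − (0)·I) = 1, so dim ker(A − (0)·I) = n − 1 = 2

Summary:
  λ = 0: algebraic multiplicity = 3, geometric multiplicity = 2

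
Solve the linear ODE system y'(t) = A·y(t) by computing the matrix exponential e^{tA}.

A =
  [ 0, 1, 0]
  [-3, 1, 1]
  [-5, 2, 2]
e^{tA} =
  [-t^2*exp(t) - t*exp(t) + exp(t), -t^2*exp(t)/2 + t*exp(t), t^2*exp(t)/2]
  [-t^2*exp(t) - 3*t*exp(t), -t^2*exp(t)/2 + exp(t), t^2*exp(t)/2 + t*exp(t)]
  [-3*t^2*exp(t) - 5*t*exp(t), -3*t^2*exp(t)/2 + 2*t*exp(t), 3*t^2*exp(t)/2 + t*exp(t) + exp(t)]

Strategy: write A = P · J · P⁻¹ where J is a Jordan canonical form, so e^{tA} = P · e^{tJ} · P⁻¹, and e^{tJ} can be computed block-by-block.

A has Jordan form
J =
  [1, 1, 0]
  [0, 1, 1]
  [0, 0, 1]
(up to reordering of blocks).

Per-block formulas:
  For a 3×3 Jordan block J_3(1): exp(t · J_3(1)) = e^(1t)·(I + t·N + (t^2/2)·N^2), where N is the 3×3 nilpotent shift.

After assembling e^{tJ} and conjugating by P, we get:

e^{tA} =
  [-t^2*exp(t) - t*exp(t) + exp(t), -t^2*exp(t)/2 + t*exp(t), t^2*exp(t)/2]
  [-t^2*exp(t) - 3*t*exp(t), -t^2*exp(t)/2 + exp(t), t^2*exp(t)/2 + t*exp(t)]
  [-3*t^2*exp(t) - 5*t*exp(t), -3*t^2*exp(t)/2 + 2*t*exp(t), 3*t^2*exp(t)/2 + t*exp(t) + exp(t)]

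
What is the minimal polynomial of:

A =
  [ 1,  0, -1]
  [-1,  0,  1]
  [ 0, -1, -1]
x^3

The characteristic polynomial is χ_A(x) = x^3, so the eigenvalues are known. The minimal polynomial is
  m_A(x) = Π_λ (x − λ)^{k_λ}
where k_λ is the size of the *largest* Jordan block for λ (equivalently, the smallest k with (A − λI)^k v = 0 for every generalised eigenvector v of λ).

  λ = 0: largest Jordan block has size 3, contributing (x − 0)^3

So m_A(x) = x^3 = x^3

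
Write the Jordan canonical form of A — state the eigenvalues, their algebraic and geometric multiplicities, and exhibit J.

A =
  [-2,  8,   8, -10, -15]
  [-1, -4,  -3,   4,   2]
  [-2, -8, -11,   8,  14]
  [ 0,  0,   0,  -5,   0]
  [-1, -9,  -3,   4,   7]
J_3(-5) ⊕ J_1(-5) ⊕ J_1(5)

The characteristic polynomial is
  det(x·I − A) = x^5 + 15*x^4 + 50*x^3 - 250*x^2 - 1875*x - 3125 = (x - 5)*(x + 5)^4

Eigenvalues and multiplicities (the geometric multiplicity of λ is n − rank(A − λI), which equals the number of Jordan blocks for λ):
  λ = -5: algebraic multiplicity = 4, geometric multiplicity = 2
  λ = 5: algebraic multiplicity = 1, geometric multiplicity = 1

Determining the block sizes for each eigenvalue:
  λ = -5: with am = 4 and gm = 2, the partition is not yet determined (e.g. several partitions of 4 into 2 parts exist). Let N = A − (-5)·I. Computing rank(N^1) = 3, rank(N^2) = 2, rank(N^3) = 1; the number of blocks of size ≥ j is rank(N^{j−1}) − rank(N^j), giving [2, 1, 1]. So we have 1 block(s) of size 3, 1 block(s) of size 1 → block sizes [3, 1]
  λ = 5: one block (gm = 1), so the single block has size am = 1 → block sizes [1]

Assembling the blocks gives a Jordan form
J =
  [-5,  1,  0,  0, 0]
  [ 0, -5,  1,  0, 0]
  [ 0,  0, -5,  0, 0]
  [ 0,  0,  0, -5, 0]
  [ 0,  0,  0,  0, 5]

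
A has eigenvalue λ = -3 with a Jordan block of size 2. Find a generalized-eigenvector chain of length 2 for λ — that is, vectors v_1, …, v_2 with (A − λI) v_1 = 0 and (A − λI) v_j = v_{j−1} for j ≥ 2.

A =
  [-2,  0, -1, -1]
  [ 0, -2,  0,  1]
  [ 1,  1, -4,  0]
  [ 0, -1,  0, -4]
A Jordan chain for λ = -3 of length 2:
v_1 = (1, 0, 1, 0)ᵀ
v_2 = (1, 0, 0, 0)ᵀ

Let N = A − (-3)·I. We want v_2 with N^2 v_2 = 0 but N^1 v_2 ≠ 0; then v_{j-1} := N · v_j for j = 2, …, 2.

Pick v_2 = (1, 0, 0, 0)ᵀ.
Then v_1 = N · v_2 = (1, 0, 1, 0)ᵀ.

Sanity check: (A − (-3)·I) v_1 = (0, 0, 0, 0)ᵀ = 0. ✓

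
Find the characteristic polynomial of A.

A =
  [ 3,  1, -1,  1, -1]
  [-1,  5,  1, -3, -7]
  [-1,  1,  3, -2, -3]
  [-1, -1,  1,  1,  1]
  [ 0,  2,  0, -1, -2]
x^5 - 10*x^4 + 40*x^3 - 80*x^2 + 80*x - 32

Expanding det(x·I − A) (e.g. by cofactor expansion or by noting that A is similar to its Jordan form J, which has the same characteristic polynomial as A) gives
  χ_A(x) = x^5 - 10*x^4 + 40*x^3 - 80*x^2 + 80*x - 32
which factors as (x - 2)^5. The eigenvalues (with algebraic multiplicities) are λ = 2 with multiplicity 5.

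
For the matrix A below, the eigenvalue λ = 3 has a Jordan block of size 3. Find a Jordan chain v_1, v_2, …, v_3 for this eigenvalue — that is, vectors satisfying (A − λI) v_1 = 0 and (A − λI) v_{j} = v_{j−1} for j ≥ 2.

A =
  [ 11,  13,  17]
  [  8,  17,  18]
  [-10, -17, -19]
A Jordan chain for λ = 3 of length 3:
v_1 = (-2, -4, 4)ᵀ
v_2 = (8, 8, -10)ᵀ
v_3 = (1, 0, 0)ᵀ

Let N = A − (3)·I. We want v_3 with N^3 v_3 = 0 but N^2 v_3 ≠ 0; then v_{j-1} := N · v_j for j = 3, …, 2.

Pick v_3 = (1, 0, 0)ᵀ.
Then v_2 = N · v_3 = (8, 8, -10)ᵀ.
Then v_1 = N · v_2 = (-2, -4, 4)ᵀ.

Sanity check: (A − (3)·I) v_1 = (0, 0, 0)ᵀ = 0. ✓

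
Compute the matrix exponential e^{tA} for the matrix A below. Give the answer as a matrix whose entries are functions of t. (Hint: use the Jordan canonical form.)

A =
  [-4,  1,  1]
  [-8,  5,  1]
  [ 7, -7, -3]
e^{tA} =
  [-t*exp(-3*t) + exp(-3*t), t*exp(-3*t), t*exp(-3*t)]
  [-t*exp(-3*t) - exp(4*t) + exp(-3*t), t*exp(-3*t) + exp(4*t), t*exp(-3*t)]
  [exp(4*t) - exp(-3*t), -exp(4*t) + exp(-3*t), exp(-3*t)]

Strategy: write A = P · J · P⁻¹ where J is a Jordan canonical form, so e^{tA} = P · e^{tJ} · P⁻¹, and e^{tJ} can be computed block-by-block.

A has Jordan form
J =
  [-3,  1, 0]
  [ 0, -3, 0]
  [ 0,  0, 4]
(up to reordering of blocks).

Per-block formulas:
  For a 2×2 Jordan block J_2(-3): exp(t · J_2(-3)) = e^(-3t)·(I + t·N), where N is the 2×2 nilpotent shift.
  For a 1×1 block at λ = 4: exp(t · [4]) = [e^(4t)].

After assembling e^{tJ} and conjugating by P, we get:

e^{tA} =
  [-t*exp(-3*t) + exp(-3*t), t*exp(-3*t), t*exp(-3*t)]
  [-t*exp(-3*t) - exp(4*t) + exp(-3*t), t*exp(-3*t) + exp(4*t), t*exp(-3*t)]
  [exp(4*t) - exp(-3*t), -exp(4*t) + exp(-3*t), exp(-3*t)]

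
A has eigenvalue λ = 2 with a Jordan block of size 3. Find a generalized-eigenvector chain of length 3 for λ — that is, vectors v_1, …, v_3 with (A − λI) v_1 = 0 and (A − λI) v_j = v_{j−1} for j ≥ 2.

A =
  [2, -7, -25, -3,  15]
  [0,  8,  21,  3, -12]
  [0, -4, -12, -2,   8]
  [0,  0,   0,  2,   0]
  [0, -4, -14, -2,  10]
A Jordan chain for λ = 2 of length 3:
v_1 = (-2, 0, 0, 0, 0)ᵀ
v_2 = (-7, 6, -4, 0, -4)ᵀ
v_3 = (0, 1, 0, 0, 0)ᵀ

Let N = A − (2)·I. We want v_3 with N^3 v_3 = 0 but N^2 v_3 ≠ 0; then v_{j-1} := N · v_j for j = 3, …, 2.

Pick v_3 = (0, 1, 0, 0, 0)ᵀ.
Then v_2 = N · v_3 = (-7, 6, -4, 0, -4)ᵀ.
Then v_1 = N · v_2 = (-2, 0, 0, 0, 0)ᵀ.

Sanity check: (A − (2)·I) v_1 = (0, 0, 0, 0, 0)ᵀ = 0. ✓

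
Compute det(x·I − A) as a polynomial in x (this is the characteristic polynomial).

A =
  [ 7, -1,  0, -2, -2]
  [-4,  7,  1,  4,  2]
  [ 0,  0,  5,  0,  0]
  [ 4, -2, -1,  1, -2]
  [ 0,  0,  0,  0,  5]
x^5 - 25*x^4 + 250*x^3 - 1250*x^2 + 3125*x - 3125

Expanding det(x·I − A) (e.g. by cofactor expansion or by noting that A is similar to its Jordan form J, which has the same characteristic polynomial as A) gives
  χ_A(x) = x^5 - 25*x^4 + 250*x^3 - 1250*x^2 + 3125*x - 3125
which factors as (x - 5)^5. The eigenvalues (with algebraic multiplicities) are λ = 5 with multiplicity 5.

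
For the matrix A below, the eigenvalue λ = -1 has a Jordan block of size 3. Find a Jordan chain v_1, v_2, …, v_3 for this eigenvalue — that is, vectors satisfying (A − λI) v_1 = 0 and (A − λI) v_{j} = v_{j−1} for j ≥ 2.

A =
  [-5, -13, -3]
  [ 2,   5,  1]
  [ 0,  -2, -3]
A Jordan chain for λ = -1 of length 3:
v_1 = (-10, 4, -4)ᵀ
v_2 = (-4, 2, 0)ᵀ
v_3 = (1, 0, 0)ᵀ

Let N = A − (-1)·I. We want v_3 with N^3 v_3 = 0 but N^2 v_3 ≠ 0; then v_{j-1} := N · v_j for j = 3, …, 2.

Pick v_3 = (1, 0, 0)ᵀ.
Then v_2 = N · v_3 = (-4, 2, 0)ᵀ.
Then v_1 = N · v_2 = (-10, 4, -4)ᵀ.

Sanity check: (A − (-1)·I) v_1 = (0, 0, 0)ᵀ = 0. ✓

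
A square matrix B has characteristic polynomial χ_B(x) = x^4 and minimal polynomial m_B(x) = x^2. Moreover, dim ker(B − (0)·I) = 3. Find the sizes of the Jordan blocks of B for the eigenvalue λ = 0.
Block sizes for λ = 0: [2, 1, 1]

Step 1 — from the characteristic polynomial, algebraic multiplicity of λ = 0 is 4. From dim ker(B − (0)·I) = 3, there are exactly 3 Jordan blocks for λ = 0.
Step 2 — from the minimal polynomial, the factor (x − 0)^2 tells us the largest block for λ = 0 has size 2.
Step 3 — with total size 4, 3 blocks, and largest block 2, the block sizes (in nonincreasing order) are [2, 1, 1].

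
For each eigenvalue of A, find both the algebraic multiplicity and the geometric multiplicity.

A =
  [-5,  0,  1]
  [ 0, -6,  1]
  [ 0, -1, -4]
λ = -5: alg = 3, geom = 1

Step 1 — factor the characteristic polynomial to read off the algebraic multiplicities:
  χ_A(x) = (x + 5)^3

Step 2 — compute geometric multiplicities via the rank-nullity identity g(λ) = n − rank(A − λI):
  rank(A − (-5)·I) = 2, so dim ker(A − (-5)·I) = n − 2 = 1

Summary:
  λ = -5: algebraic multiplicity = 3, geometric multiplicity = 1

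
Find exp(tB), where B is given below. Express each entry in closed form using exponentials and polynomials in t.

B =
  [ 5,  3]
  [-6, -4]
e^{tB} =
  [2*exp(2*t) - exp(-t), exp(2*t) - exp(-t)]
  [-2*exp(2*t) + 2*exp(-t), -exp(2*t) + 2*exp(-t)]

Strategy: write B = P · J · P⁻¹ where J is a Jordan canonical form, so e^{tB} = P · e^{tJ} · P⁻¹, and e^{tJ} can be computed block-by-block.

B has Jordan form
J =
  [-1, 0]
  [ 0, 2]
(up to reordering of blocks).

Per-block formulas:
  For a 1×1 block at λ = 2: exp(t · [2]) = [e^(2t)].
  For a 1×1 block at λ = -1: exp(t · [-1]) = [e^(-1t)].

After assembling e^{tJ} and conjugating by P, we get:

e^{tB} =
  [2*exp(2*t) - exp(-t), exp(2*t) - exp(-t)]
  [-2*exp(2*t) + 2*exp(-t), -exp(2*t) + 2*exp(-t)]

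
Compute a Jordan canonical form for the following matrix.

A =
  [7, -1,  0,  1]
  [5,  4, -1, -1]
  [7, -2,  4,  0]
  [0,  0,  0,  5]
J_3(5) ⊕ J_1(5)

The characteristic polynomial is
  det(x·I − A) = x^4 - 20*x^3 + 150*x^2 - 500*x + 625 = (x - 5)^4

Eigenvalues and multiplicities (the geometric multiplicity of λ is n − rank(A − λI), which equals the number of Jordan blocks for λ):
  λ = 5: algebraic multiplicity = 4, geometric multiplicity = 2

Determining the block sizes for each eigenvalue:
  λ = 5: with am = 4 and gm = 2, the partition is not yet determined (e.g. several partitions of 4 into 2 parts exist). Let N = A − (5)·I. Computing rank(N^1) = 2, rank(N^2) = 1, rank(N^3) = 0; the number of blocks of size ≥ j is rank(N^{j−1}) − rank(N^j), giving [2, 1, 1]. So we have 1 block(s) of size 3, 1 block(s) of size 1 → block sizes [3, 1]

Assembling the blocks gives a Jordan form
J =
  [5, 1, 0, 0]
  [0, 5, 1, 0]
  [0, 0, 5, 0]
  [0, 0, 0, 5]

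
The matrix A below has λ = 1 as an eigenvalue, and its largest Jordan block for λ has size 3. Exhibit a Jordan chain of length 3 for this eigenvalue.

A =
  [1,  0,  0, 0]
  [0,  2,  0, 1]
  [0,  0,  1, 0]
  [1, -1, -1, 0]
A Jordan chain for λ = 1 of length 3:
v_1 = (0, 1, 0, -1)ᵀ
v_2 = (0, 0, 0, 1)ᵀ
v_3 = (1, 0, 0, 0)ᵀ

Let N = A − (1)·I. We want v_3 with N^3 v_3 = 0 but N^2 v_3 ≠ 0; then v_{j-1} := N · v_j for j = 3, …, 2.

Pick v_3 = (1, 0, 0, 0)ᵀ.
Then v_2 = N · v_3 = (0, 0, 0, 1)ᵀ.
Then v_1 = N · v_2 = (0, 1, 0, -1)ᵀ.

Sanity check: (A − (1)·I) v_1 = (0, 0, 0, 0)ᵀ = 0. ✓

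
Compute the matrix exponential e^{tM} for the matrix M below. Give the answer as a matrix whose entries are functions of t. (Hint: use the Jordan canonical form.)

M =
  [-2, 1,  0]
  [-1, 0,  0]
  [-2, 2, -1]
e^{tM} =
  [-t*exp(-t) + exp(-t), t*exp(-t), 0]
  [-t*exp(-t), t*exp(-t) + exp(-t), 0]
  [-2*t*exp(-t), 2*t*exp(-t), exp(-t)]

Strategy: write M = P · J · P⁻¹ where J is a Jordan canonical form, so e^{tM} = P · e^{tJ} · P⁻¹, and e^{tJ} can be computed block-by-block.

M has Jordan form
J =
  [-1,  1,  0]
  [ 0, -1,  0]
  [ 0,  0, -1]
(up to reordering of blocks).

Per-block formulas:
  For a 1×1 block at λ = -1: exp(t · [-1]) = [e^(-1t)].
  For a 2×2 Jordan block J_2(-1): exp(t · J_2(-1)) = e^(-1t)·(I + t·N), where N is the 2×2 nilpotent shift.

After assembling e^{tJ} and conjugating by P, we get:

e^{tM} =
  [-t*exp(-t) + exp(-t), t*exp(-t), 0]
  [-t*exp(-t), t*exp(-t) + exp(-t), 0]
  [-2*t*exp(-t), 2*t*exp(-t), exp(-t)]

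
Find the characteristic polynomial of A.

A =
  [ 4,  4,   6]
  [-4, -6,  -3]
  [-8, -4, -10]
x^3 + 12*x^2 + 48*x + 64

Expanding det(x·I − A) (e.g. by cofactor expansion or by noting that A is similar to its Jordan form J, which has the same characteristic polynomial as A) gives
  χ_A(x) = x^3 + 12*x^2 + 48*x + 64
which factors as (x + 4)^3. The eigenvalues (with algebraic multiplicities) are λ = -4 with multiplicity 3.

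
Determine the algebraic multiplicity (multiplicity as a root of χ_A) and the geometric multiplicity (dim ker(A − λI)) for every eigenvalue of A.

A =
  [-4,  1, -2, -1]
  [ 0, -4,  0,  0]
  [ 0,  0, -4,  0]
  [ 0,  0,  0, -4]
λ = -4: alg = 4, geom = 3

Step 1 — factor the characteristic polynomial to read off the algebraic multiplicities:
  χ_A(x) = (x + 4)^4

Step 2 — compute geometric multiplicities via the rank-nullity identity g(λ) = n − rank(A − λI):
  rank(A − (-4)·I) = 1, so dim ker(A − (-4)·I) = n − 1 = 3

Summary:
  λ = -4: algebraic multiplicity = 4, geometric multiplicity = 3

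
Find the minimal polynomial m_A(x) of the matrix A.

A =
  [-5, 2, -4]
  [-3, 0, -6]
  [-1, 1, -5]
x^2 + 7*x + 12

The characteristic polynomial is χ_A(x) = (x + 3)^2*(x + 4), so the eigenvalues are known. The minimal polynomial is
  m_A(x) = Π_λ (x − λ)^{k_λ}
where k_λ is the size of the *largest* Jordan block for λ (equivalently, the smallest k with (A − λI)^k v = 0 for every generalised eigenvector v of λ).

  λ = -4: largest Jordan block has size 1, contributing (x + 4)
  λ = -3: largest Jordan block has size 1, contributing (x + 3)

So m_A(x) = (x + 3)*(x + 4) = x^2 + 7*x + 12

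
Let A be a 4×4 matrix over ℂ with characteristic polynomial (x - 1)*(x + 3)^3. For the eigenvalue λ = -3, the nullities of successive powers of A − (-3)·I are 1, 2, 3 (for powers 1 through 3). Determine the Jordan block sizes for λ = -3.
Block sizes for λ = -3: [3]

From the dimensions of kernels of powers, the number of Jordan blocks of size at least j is d_j − d_{j−1} where d_j = dim ker(N^j) (with d_0 = 0). Computing the differences gives [1, 1, 1].
The number of blocks of size exactly k is (#blocks of size ≥ k) − (#blocks of size ≥ k + 1), so the partition is: 1 block(s) of size 3.
In nonincreasing order the block sizes are [3].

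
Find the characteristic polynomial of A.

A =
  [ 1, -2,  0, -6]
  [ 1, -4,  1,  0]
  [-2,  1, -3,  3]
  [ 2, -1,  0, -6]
x^4 + 12*x^3 + 54*x^2 + 108*x + 81

Expanding det(x·I − A) (e.g. by cofactor expansion or by noting that A is similar to its Jordan form J, which has the same characteristic polynomial as A) gives
  χ_A(x) = x^4 + 12*x^3 + 54*x^2 + 108*x + 81
which factors as (x + 3)^4. The eigenvalues (with algebraic multiplicities) are λ = -3 with multiplicity 4.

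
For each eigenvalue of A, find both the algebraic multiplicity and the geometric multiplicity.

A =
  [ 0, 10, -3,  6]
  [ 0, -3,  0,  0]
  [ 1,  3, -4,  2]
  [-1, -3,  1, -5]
λ = -3: alg = 4, geom = 2

Step 1 — factor the characteristic polynomial to read off the algebraic multiplicities:
  χ_A(x) = (x + 3)^4

Step 2 — compute geometric multiplicities via the rank-nullity identity g(λ) = n − rank(A − λI):
  rank(A − (-3)·I) = 2, so dim ker(A − (-3)·I) = n − 2 = 2

Summary:
  λ = -3: algebraic multiplicity = 4, geometric multiplicity = 2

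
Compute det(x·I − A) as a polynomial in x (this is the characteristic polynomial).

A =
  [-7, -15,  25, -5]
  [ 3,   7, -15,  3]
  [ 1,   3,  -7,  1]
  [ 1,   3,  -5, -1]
x^4 + 8*x^3 + 24*x^2 + 32*x + 16

Expanding det(x·I − A) (e.g. by cofactor expansion or by noting that A is similar to its Jordan form J, which has the same characteristic polynomial as A) gives
  χ_A(x) = x^4 + 8*x^3 + 24*x^2 + 32*x + 16
which factors as (x + 2)^4. The eigenvalues (with algebraic multiplicities) are λ = -2 with multiplicity 4.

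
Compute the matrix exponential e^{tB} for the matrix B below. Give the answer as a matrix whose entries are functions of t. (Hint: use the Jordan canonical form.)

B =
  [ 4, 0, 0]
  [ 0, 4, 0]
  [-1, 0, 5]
e^{tB} =
  [exp(4*t), 0, 0]
  [0, exp(4*t), 0]
  [-exp(5*t) + exp(4*t), 0, exp(5*t)]

Strategy: write B = P · J · P⁻¹ where J is a Jordan canonical form, so e^{tB} = P · e^{tJ} · P⁻¹, and e^{tJ} can be computed block-by-block.

B has Jordan form
J =
  [4, 0, 0]
  [0, 4, 0]
  [0, 0, 5]
(up to reordering of blocks).

Per-block formulas:
  For a 1×1 block at λ = 4: exp(t · [4]) = [e^(4t)].
  For a 1×1 block at λ = 5: exp(t · [5]) = [e^(5t)].

After assembling e^{tJ} and conjugating by P, we get:

e^{tB} =
  [exp(4*t), 0, 0]
  [0, exp(4*t), 0]
  [-exp(5*t) + exp(4*t), 0, exp(5*t)]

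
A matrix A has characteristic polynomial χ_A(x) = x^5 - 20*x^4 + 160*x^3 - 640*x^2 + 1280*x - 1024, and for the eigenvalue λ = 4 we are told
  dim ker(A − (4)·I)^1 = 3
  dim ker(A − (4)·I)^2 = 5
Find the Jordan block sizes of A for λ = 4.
Block sizes for λ = 4: [2, 2, 1]

From the dimensions of kernels of powers, the number of Jordan blocks of size at least j is d_j − d_{j−1} where d_j = dim ker(N^j) (with d_0 = 0). Computing the differences gives [3, 2].
The number of blocks of size exactly k is (#blocks of size ≥ k) − (#blocks of size ≥ k + 1), so the partition is: 1 block(s) of size 1, 2 block(s) of size 2.
In nonincreasing order the block sizes are [2, 2, 1].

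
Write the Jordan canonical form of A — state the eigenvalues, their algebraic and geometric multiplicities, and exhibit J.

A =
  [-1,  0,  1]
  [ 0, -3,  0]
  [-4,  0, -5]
J_2(-3) ⊕ J_1(-3)

The characteristic polynomial is
  det(x·I − A) = x^3 + 9*x^2 + 27*x + 27 = (x + 3)^3

Eigenvalues and multiplicities (the geometric multiplicity of λ is n − rank(A − λI), which equals the number of Jordan blocks for λ):
  λ = -3: algebraic multiplicity = 3, geometric multiplicity = 2

Determining the block sizes for each eigenvalue:
  λ = -3: 2 blocks summing to 3 forces exactly one block of size 2 and the rest size 1 → block sizes [2, 1]

Assembling the blocks gives a Jordan form
J =
  [-3,  1,  0]
  [ 0, -3,  0]
  [ 0,  0, -3]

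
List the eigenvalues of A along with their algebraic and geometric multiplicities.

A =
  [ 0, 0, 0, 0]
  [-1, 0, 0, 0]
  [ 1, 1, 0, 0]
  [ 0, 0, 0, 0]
λ = 0: alg = 4, geom = 2

Step 1 — factor the characteristic polynomial to read off the algebraic multiplicities:
  χ_A(x) = x^4

Step 2 — compute geometric multiplicities via the rank-nullity identity g(λ) = n − rank(A − λI):
  rank(A − (0)·I) = 2, so dim ker(A − (0)·I) = n − 2 = 2

Summary:
  λ = 0: algebraic multiplicity = 4, geometric multiplicity = 2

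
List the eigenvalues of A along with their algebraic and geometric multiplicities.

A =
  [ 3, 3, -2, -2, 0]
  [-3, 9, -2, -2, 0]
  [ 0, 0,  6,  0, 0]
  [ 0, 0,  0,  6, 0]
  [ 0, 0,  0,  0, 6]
λ = 6: alg = 5, geom = 4

Step 1 — factor the characteristic polynomial to read off the algebraic multiplicities:
  χ_A(x) = (x - 6)^5

Step 2 — compute geometric multiplicities via the rank-nullity identity g(λ) = n − rank(A − λI):
  rank(A − (6)·I) = 1, so dim ker(A − (6)·I) = n − 1 = 4

Summary:
  λ = 6: algebraic multiplicity = 5, geometric multiplicity = 4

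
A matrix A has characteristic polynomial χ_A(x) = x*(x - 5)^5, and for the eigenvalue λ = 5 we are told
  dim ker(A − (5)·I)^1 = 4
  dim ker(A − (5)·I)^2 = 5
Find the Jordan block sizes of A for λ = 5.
Block sizes for λ = 5: [2, 1, 1, 1]

From the dimensions of kernels of powers, the number of Jordan blocks of size at least j is d_j − d_{j−1} where d_j = dim ker(N^j) (with d_0 = 0). Computing the differences gives [4, 1].
The number of blocks of size exactly k is (#blocks of size ≥ k) − (#blocks of size ≥ k + 1), so the partition is: 3 block(s) of size 1, 1 block(s) of size 2.
In nonincreasing order the block sizes are [2, 1, 1, 1].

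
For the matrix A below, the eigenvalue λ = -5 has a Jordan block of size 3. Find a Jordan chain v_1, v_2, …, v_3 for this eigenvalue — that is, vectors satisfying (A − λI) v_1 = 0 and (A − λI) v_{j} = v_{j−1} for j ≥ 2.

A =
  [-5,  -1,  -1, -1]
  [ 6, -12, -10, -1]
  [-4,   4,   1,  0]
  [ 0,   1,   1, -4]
A Jordan chain for λ = -5 of length 3:
v_1 = (-2, -2, 0, 2)ᵀ
v_2 = (0, 6, -4, 0)ᵀ
v_3 = (1, 0, 0, 0)ᵀ

Let N = A − (-5)·I. We want v_3 with N^3 v_3 = 0 but N^2 v_3 ≠ 0; then v_{j-1} := N · v_j for j = 3, …, 2.

Pick v_3 = (1, 0, 0, 0)ᵀ.
Then v_2 = N · v_3 = (0, 6, -4, 0)ᵀ.
Then v_1 = N · v_2 = (-2, -2, 0, 2)ᵀ.

Sanity check: (A − (-5)·I) v_1 = (0, 0, 0, 0)ᵀ = 0. ✓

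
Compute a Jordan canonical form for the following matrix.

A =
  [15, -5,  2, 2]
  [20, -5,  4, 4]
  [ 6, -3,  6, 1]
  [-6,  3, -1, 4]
J_2(5) ⊕ J_2(5)

The characteristic polynomial is
  det(x·I − A) = x^4 - 20*x^3 + 150*x^2 - 500*x + 625 = (x - 5)^4

Eigenvalues and multiplicities (the geometric multiplicity of λ is n − rank(A − λI), which equals the number of Jordan blocks for λ):
  λ = 5: algebraic multiplicity = 4, geometric multiplicity = 2

Determining the block sizes for each eigenvalue:
  λ = 5: with am = 4 and gm = 2, the partition is not yet determined (e.g. several partitions of 4 into 2 parts exist). Let N = A − (5)·I. Computing rank(N^1) = 2, rank(N^2) = 0; the number of blocks of size ≥ j is rank(N^{j−1}) − rank(N^j), giving [2, 2]. So we have 2 block(s) of size 2 → block sizes [2, 2]

Assembling the blocks gives a Jordan form
J =
  [5, 1, 0, 0]
  [0, 5, 0, 0]
  [0, 0, 5, 1]
  [0, 0, 0, 5]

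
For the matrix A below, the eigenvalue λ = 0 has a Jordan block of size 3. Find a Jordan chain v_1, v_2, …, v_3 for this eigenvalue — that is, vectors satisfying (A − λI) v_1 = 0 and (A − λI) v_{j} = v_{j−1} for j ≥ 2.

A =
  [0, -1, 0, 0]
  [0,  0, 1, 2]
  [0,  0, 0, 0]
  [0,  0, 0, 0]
A Jordan chain for λ = 0 of length 3:
v_1 = (-1, 0, 0, 0)ᵀ
v_2 = (0, 1, 0, 0)ᵀ
v_3 = (0, 0, 1, 0)ᵀ

Let N = A − (0)·I. We want v_3 with N^3 v_3 = 0 but N^2 v_3 ≠ 0; then v_{j-1} := N · v_j for j = 3, …, 2.

Pick v_3 = (0, 0, 1, 0)ᵀ.
Then v_2 = N · v_3 = (0, 1, 0, 0)ᵀ.
Then v_1 = N · v_2 = (-1, 0, 0, 0)ᵀ.

Sanity check: (A − (0)·I) v_1 = (0, 0, 0, 0)ᵀ = 0. ✓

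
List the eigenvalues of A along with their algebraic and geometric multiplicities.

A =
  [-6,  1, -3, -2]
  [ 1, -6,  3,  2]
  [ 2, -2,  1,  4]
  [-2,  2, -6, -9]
λ = -5: alg = 4, geom = 3

Step 1 — factor the characteristic polynomial to read off the algebraic multiplicities:
  χ_A(x) = (x + 5)^4

Step 2 — compute geometric multiplicities via the rank-nullity identity g(λ) = n − rank(A − λI):
  rank(A − (-5)·I) = 1, so dim ker(A − (-5)·I) = n − 1 = 3

Summary:
  λ = -5: algebraic multiplicity = 4, geometric multiplicity = 3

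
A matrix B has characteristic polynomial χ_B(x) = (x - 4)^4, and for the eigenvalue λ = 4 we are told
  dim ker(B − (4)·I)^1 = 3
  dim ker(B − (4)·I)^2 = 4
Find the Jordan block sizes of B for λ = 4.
Block sizes for λ = 4: [2, 1, 1]

From the dimensions of kernels of powers, the number of Jordan blocks of size at least j is d_j − d_{j−1} where d_j = dim ker(N^j) (with d_0 = 0). Computing the differences gives [3, 1].
The number of blocks of size exactly k is (#blocks of size ≥ k) − (#blocks of size ≥ k + 1), so the partition is: 2 block(s) of size 1, 1 block(s) of size 2.
In nonincreasing order the block sizes are [2, 1, 1].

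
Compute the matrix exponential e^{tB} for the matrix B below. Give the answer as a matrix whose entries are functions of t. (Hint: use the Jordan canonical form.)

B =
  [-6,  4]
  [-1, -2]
e^{tB} =
  [-2*t*exp(-4*t) + exp(-4*t), 4*t*exp(-4*t)]
  [-t*exp(-4*t), 2*t*exp(-4*t) + exp(-4*t)]

Strategy: write B = P · J · P⁻¹ where J is a Jordan canonical form, so e^{tB} = P · e^{tJ} · P⁻¹, and e^{tJ} can be computed block-by-block.

B has Jordan form
J =
  [-4,  1]
  [ 0, -4]
(up to reordering of blocks).

Per-block formulas:
  For a 2×2 Jordan block J_2(-4): exp(t · J_2(-4)) = e^(-4t)·(I + t·N), where N is the 2×2 nilpotent shift.

After assembling e^{tJ} and conjugating by P, we get:

e^{tB} =
  [-2*t*exp(-4*t) + exp(-4*t), 4*t*exp(-4*t)]
  [-t*exp(-4*t), 2*t*exp(-4*t) + exp(-4*t)]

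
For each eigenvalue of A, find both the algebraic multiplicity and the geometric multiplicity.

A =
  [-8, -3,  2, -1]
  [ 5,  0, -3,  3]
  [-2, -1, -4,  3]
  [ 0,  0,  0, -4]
λ = -4: alg = 4, geom = 2

Step 1 — factor the characteristic polynomial to read off the algebraic multiplicities:
  χ_A(x) = (x + 4)^4

Step 2 — compute geometric multiplicities via the rank-nullity identity g(λ) = n − rank(A − λI):
  rank(A − (-4)·I) = 2, so dim ker(A − (-4)·I) = n − 2 = 2

Summary:
  λ = -4: algebraic multiplicity = 4, geometric multiplicity = 2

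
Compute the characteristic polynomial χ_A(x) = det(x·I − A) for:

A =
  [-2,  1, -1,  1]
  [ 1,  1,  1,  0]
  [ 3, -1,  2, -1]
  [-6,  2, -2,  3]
x^4 - 4*x^3 + 6*x^2 - 4*x + 1

Expanding det(x·I − A) (e.g. by cofactor expansion or by noting that A is similar to its Jordan form J, which has the same characteristic polynomial as A) gives
  χ_A(x) = x^4 - 4*x^3 + 6*x^2 - 4*x + 1
which factors as (x - 1)^4. The eigenvalues (with algebraic multiplicities) are λ = 1 with multiplicity 4.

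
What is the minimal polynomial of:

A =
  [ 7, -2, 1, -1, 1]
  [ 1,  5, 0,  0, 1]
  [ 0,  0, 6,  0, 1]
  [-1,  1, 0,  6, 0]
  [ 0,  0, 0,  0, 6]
x^3 - 18*x^2 + 108*x - 216

The characteristic polynomial is χ_A(x) = (x - 6)^5, so the eigenvalues are known. The minimal polynomial is
  m_A(x) = Π_λ (x − λ)^{k_λ}
where k_λ is the size of the *largest* Jordan block for λ (equivalently, the smallest k with (A − λI)^k v = 0 for every generalised eigenvector v of λ).

  λ = 6: largest Jordan block has size 3, contributing (x − 6)^3

So m_A(x) = (x - 6)^3 = x^3 - 18*x^2 + 108*x - 216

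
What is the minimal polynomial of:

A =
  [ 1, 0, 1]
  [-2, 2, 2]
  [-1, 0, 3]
x^2 - 4*x + 4

The characteristic polynomial is χ_A(x) = (x - 2)^3, so the eigenvalues are known. The minimal polynomial is
  m_A(x) = Π_λ (x − λ)^{k_λ}
where k_λ is the size of the *largest* Jordan block for λ (equivalently, the smallest k with (A − λI)^k v = 0 for every generalised eigenvector v of λ).

  λ = 2: largest Jordan block has size 2, contributing (x − 2)^2

So m_A(x) = (x - 2)^2 = x^2 - 4*x + 4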